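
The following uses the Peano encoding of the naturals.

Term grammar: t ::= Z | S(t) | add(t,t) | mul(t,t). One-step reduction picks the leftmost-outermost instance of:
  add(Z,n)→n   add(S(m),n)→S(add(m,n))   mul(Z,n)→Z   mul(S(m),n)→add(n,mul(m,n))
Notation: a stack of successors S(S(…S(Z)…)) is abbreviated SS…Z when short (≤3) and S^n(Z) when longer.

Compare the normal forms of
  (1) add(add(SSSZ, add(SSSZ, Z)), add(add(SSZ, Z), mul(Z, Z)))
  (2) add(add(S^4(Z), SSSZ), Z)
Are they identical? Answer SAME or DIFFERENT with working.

Term A:
  start: add(add(SSSZ, add(SSSZ, Z)), add(add(SSZ, Z), mul(Z, Z)))
  [1] add(S(add(SSZ, add(SSSZ, Z))), add(add(SSZ, Z), mul(Z, Z)))
  [2] S(add(add(SSZ, add(SSSZ, Z)), add(add(SSZ, Z), mul(Z, Z))))
  [3] S(add(S(add(SZ, add(SSSZ, Z))), add(add(SSZ, Z), mul(Z, Z))))
  [4] S(S(add(add(SZ, add(SSSZ, Z)), add(add(SSZ, Z), mul(Z, Z)))))
  [5] S(S(add(S(add(Z, add(SSSZ, Z))), add(add(SSZ, Z), mul(Z, Z)))))
  [6] S(S(S(add(add(Z, add(SSSZ, Z)), add(add(SSZ, Z), mul(Z, Z))))))
  [7] S(S(S(add(add(SSSZ, Z), add(add(SSZ, Z), mul(Z, Z))))))
  [8] S(S(S(add(S(add(SSZ, Z)), add(add(SSZ, Z), mul(Z, Z))))))
  [9] S(S(S(S(add(add(SSZ, Z), add(add(SSZ, Z), mul(Z, Z)))))))
  [10] S(S(S(S(add(S(add(SZ, Z)), add(add(SSZ, Z), mul(Z, Z)))))))
  [11] S(S(S(S(S(add(add(SZ, Z), add(add(SSZ, Z), mul(Z, Z))))))))
  [12] S(S(S(S(S(add(S(add(Z, Z)), add(add(SSZ, Z), mul(Z, Z))))))))
  [13] S(S(S(S(S(S(add(add(Z, Z), add(add(SSZ, Z), mul(Z, Z)))))))))
  [14] S(S(S(S(S(S(add(Z, add(add(SSZ, Z), mul(Z, Z)))))))))
  [15] S(S(S(S(S(S(add(add(SSZ, Z), mul(Z, Z))))))))
  [16] S(S(S(S(S(S(add(S(add(SZ, Z)), mul(Z, Z))))))))
  [17] S(S(S(S(S(S(S(add(add(SZ, Z), mul(Z, Z)))))))))
  [18] S(S(S(S(S(S(S(add(S(add(Z, Z)), mul(Z, Z)))))))))
  [19] S(S(S(S(S(S(S(S(add(add(Z, Z), mul(Z, Z))))))))))
  [20] S(S(S(S(S(S(S(S(add(Z, mul(Z, Z))))))))))
  [21] S(S(S(S(S(S(S(S(mul(Z, Z)))))))))
  [22] S^8(Z)

Term B:
  start: add(add(S^4(Z), SSSZ), Z)
  [1] add(S(add(SSSZ, SSSZ)), Z)
  [2] S(add(add(SSSZ, SSSZ), Z))
  [3] S(add(S(add(SSZ, SSSZ)), Z))
  [4] S(S(add(add(SSZ, SSSZ), Z)))
  [5] S(S(add(S(add(SZ, SSSZ)), Z)))
  [6] S(S(S(add(add(SZ, SSSZ), Z))))
  [7] S(S(S(add(S(add(Z, SSSZ)), Z))))
  [8] S(S(S(S(add(add(Z, SSSZ), Z)))))
  [9] S(S(S(S(add(SSSZ, Z)))))
  [10] S(S(S(S(S(add(SSZ, Z))))))
  [11] S(S(S(S(S(S(add(SZ, Z)))))))
  [12] S(S(S(S(S(S(S(add(Z, Z))))))))
  [13] S^7(Z)

Answer: DIFFERENT — A ⇓ S^8(Z), B ⇓ S^7(Z)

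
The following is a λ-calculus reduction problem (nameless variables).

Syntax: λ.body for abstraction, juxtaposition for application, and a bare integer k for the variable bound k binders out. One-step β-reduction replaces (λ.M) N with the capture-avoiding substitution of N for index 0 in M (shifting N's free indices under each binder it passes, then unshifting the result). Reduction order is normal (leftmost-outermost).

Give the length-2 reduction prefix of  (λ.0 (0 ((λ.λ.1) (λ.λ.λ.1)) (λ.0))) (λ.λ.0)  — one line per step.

  start: (λ.0 (0 ((λ.λ.1) (λ.λ.λ.1)) (λ.0))) (λ.λ.0)
  step 1: (λ.λ.0) ((λ.λ.0) ((λ.λ.1) (λ.λ.λ.1)) (λ.0))
  step 2: λ.0

Answer: after 2 steps: λ.0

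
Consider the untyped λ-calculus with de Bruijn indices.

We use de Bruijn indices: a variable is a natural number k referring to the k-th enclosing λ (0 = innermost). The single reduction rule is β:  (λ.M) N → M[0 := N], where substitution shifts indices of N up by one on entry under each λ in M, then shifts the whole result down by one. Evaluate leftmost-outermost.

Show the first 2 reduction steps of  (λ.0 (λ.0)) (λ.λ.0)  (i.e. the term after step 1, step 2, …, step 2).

Answer: after 2 steps: λ.0

Working:
  start: (λ.0 (λ.0)) (λ.λ.0)
  step 1: (λ.λ.0) (λ.0)
  step 2: λ.0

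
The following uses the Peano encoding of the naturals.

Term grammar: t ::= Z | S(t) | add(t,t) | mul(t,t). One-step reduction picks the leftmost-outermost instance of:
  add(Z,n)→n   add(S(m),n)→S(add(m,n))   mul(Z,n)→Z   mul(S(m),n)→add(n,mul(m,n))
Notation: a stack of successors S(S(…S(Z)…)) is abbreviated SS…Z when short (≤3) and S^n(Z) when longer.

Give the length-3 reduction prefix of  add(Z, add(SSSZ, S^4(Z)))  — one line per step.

Answer: after 3 steps: S(S(add(SZ, S^4(Z))))

Reduction:
  start: add(Z, add(SSSZ, S^4(Z)))
  [1] add(SSSZ, S^4(Z))
  [2] S(add(SSZ, S^4(Z)))
  [3] S(S(add(SZ, S^4(Z))))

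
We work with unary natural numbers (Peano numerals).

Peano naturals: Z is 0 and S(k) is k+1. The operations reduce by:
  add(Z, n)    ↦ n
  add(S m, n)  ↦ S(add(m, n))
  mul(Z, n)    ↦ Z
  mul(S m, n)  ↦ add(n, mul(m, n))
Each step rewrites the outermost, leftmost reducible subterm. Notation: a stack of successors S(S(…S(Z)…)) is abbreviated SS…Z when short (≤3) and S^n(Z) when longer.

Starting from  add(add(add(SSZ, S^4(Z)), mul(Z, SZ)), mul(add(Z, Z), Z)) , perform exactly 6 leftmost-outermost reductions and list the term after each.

  start: add(add(add(SSZ, S^4(Z)), mul(Z, SZ)), mul(add(Z, Z), Z))
  [1] add(add(S(add(SZ, S^4(Z))), mul(Z, SZ)), mul(add(Z, Z), Z))
  [2] add(S(add(add(SZ, S^4(Z)), mul(Z, SZ))), mul(add(Z, Z), Z))
  [3] S(add(add(add(SZ, S^4(Z)), mul(Z, SZ)), mul(add(Z, Z), Z)))
  [4] S(add(add(S(add(Z, S^4(Z))), mul(Z, SZ)), mul(add(Z, Z), Z)))
  [5] S(add(S(add(add(Z, S^4(Z)), mul(Z, SZ))), mul(add(Z, Z), Z)))
  [6] S(S(add(add(add(Z, S^4(Z)), mul(Z, SZ)), mul(add(Z, Z), Z))))

Answer: after 6 steps: S(S(add(add(add(Z, S^4(Z)), mul(Z, SZ)), mul(add(Z, Z), Z))))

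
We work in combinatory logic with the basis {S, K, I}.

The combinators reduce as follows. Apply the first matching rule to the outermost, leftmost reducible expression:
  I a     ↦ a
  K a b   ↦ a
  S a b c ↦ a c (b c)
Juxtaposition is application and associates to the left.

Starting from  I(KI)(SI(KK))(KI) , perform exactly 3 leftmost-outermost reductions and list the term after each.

  start: I(KI)(SI(KK))(KI)
  [1] KI(SI(KK))(KI)
  [2] I(KI)
  [3] KI

Answer: after 3 steps: KI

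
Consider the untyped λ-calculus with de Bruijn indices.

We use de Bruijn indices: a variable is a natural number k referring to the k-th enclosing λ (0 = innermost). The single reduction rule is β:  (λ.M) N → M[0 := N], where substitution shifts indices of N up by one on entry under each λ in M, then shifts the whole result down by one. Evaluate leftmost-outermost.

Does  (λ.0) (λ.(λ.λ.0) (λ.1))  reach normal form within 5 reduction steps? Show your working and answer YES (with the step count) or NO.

Answer: YES — reaches normal form λ.λ.0 in 2 ≤ 5 steps

Reduction:
  start: (λ.0) (λ.(λ.λ.0) (λ.1))
  →1  λ.(λ.λ.0) (λ.1)
  →2  λ.λ.0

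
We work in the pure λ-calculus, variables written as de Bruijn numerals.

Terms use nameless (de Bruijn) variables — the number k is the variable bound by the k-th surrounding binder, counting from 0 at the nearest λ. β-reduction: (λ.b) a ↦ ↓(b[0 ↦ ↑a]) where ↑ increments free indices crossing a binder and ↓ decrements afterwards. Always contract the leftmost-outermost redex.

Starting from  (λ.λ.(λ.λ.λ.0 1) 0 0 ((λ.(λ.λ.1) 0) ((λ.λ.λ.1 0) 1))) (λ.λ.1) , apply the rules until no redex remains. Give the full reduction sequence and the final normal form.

  start: (λ.λ.(λ.λ.λ.0 1) 0 0 ((λ.(λ.λ.1) 0) ((λ.λ.λ.1 0) 1))) (λ.λ.1)
  [1] λ.(λ.λ.λ.0 1) 0 0 ((λ.(λ.λ.1) 0) ((λ.λ.λ.1 0) (λ.λ.1)))
  [2] λ.(λ.λ.0 1) 0 ((λ.(λ.λ.1) 0) ((λ.λ.λ.1 0) (λ.λ.1)))
  [3] λ.(λ.0 1) ((λ.(λ.λ.1) 0) ((λ.λ.λ.1 0) (λ.λ.1)))
  [4] λ.(λ.(λ.λ.1) 0) ((λ.λ.λ.1 0) (λ.λ.1)) 0
  [5] λ.(λ.λ.1) ((λ.λ.λ.1 0) (λ.λ.1)) 0
  [6] λ.(λ.(λ.λ.λ.1 0) (λ.λ.1)) 0
  [7] λ.(λ.λ.λ.1 0) (λ.λ.1)
  [8] λ.λ.λ.1 0

Answer: normal form = λ.λ.λ.1 0  (in 8 steps)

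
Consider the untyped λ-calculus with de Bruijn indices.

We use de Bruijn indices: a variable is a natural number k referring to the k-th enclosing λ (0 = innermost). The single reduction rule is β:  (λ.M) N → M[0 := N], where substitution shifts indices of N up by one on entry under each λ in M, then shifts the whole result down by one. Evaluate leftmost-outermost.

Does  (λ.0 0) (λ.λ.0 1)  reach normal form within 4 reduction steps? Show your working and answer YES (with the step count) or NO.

  start: (λ.0 0) (λ.λ.0 1)
  [1] (λ.λ.0 1) (λ.λ.0 1)
  [2] λ.0 (λ.λ.0 1)

Answer: YES — reaches normal form λ.0 (λ.λ.0 1) in 2 ≤ 4 steps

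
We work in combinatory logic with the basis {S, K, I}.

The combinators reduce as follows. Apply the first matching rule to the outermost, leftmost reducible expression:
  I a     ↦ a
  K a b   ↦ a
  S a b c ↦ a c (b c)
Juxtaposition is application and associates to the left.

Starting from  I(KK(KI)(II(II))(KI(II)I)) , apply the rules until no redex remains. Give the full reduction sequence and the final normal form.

Answer: normal form = I  (in 6 steps)

Reduction:
  start: I(KK(KI)(II(II))(KI(II)I))
  step 1: KK(KI)(II(II))(KI(II)I)
  step 2: K(II(II))(KI(II)I)
  step 3: II(II)
  step 4: I(II)
  step 5: II
  step 6: I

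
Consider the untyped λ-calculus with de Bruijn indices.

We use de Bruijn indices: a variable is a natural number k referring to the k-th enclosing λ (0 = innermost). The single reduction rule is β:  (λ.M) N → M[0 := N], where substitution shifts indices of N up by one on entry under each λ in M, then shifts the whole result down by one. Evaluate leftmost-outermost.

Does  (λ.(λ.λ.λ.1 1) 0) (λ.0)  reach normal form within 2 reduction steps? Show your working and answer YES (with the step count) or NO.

Answer: YES — reaches normal form λ.λ.1 1 in 2 ≤ 2 steps

Derivation:
  start: (λ.(λ.λ.λ.1 1) 0) (λ.0)
  [1] (λ.λ.λ.1 1) (λ.0)
  [2] λ.λ.1 1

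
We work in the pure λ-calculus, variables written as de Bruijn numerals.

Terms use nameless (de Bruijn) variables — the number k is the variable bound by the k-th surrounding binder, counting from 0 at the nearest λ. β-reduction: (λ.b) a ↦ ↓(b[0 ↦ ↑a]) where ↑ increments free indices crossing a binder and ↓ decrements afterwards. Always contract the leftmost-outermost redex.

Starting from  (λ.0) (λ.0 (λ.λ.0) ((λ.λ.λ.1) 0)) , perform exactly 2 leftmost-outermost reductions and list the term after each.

Answer: after 2 steps: λ.0 (λ.λ.0) (λ.λ.1)

Working:
  start: (λ.0) (λ.0 (λ.λ.0) ((λ.λ.λ.1) 0))
  [1] λ.0 (λ.λ.0) ((λ.λ.λ.1) 0)
  [2] λ.0 (λ.λ.0) (λ.λ.1)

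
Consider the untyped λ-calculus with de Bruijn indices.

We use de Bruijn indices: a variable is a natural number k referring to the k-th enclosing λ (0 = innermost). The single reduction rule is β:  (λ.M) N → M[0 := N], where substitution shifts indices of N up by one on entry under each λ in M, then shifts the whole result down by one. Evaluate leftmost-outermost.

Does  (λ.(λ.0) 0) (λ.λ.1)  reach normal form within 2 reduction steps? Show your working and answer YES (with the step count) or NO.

Answer: YES — reaches normal form λ.λ.1 in 2 ≤ 2 steps

Derivation:
  start: (λ.(λ.0) 0) (λ.λ.1)
  step 1: (λ.0) (λ.λ.1)
  step 2: λ.λ.1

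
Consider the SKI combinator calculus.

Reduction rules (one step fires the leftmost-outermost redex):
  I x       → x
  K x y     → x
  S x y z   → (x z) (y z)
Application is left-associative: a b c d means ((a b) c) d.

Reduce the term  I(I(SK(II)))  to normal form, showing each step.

Answer: normal form = SKI  (in 3 steps)

Reduction:
  start: I(I(SK(II)))
  [1] I(SK(II))
  [2] SK(II)
  [3] SKI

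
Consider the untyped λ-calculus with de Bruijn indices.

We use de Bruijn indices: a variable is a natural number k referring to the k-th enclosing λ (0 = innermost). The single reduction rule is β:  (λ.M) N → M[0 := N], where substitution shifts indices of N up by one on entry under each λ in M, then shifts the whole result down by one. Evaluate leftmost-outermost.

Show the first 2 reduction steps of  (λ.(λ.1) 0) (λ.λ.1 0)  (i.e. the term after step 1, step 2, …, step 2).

  start: (λ.(λ.1) 0) (λ.λ.1 0)
  step 1: (λ.λ.λ.1 0) (λ.λ.1 0)
  step 2: λ.λ.1 0

Answer: after 2 steps: λ.λ.1 0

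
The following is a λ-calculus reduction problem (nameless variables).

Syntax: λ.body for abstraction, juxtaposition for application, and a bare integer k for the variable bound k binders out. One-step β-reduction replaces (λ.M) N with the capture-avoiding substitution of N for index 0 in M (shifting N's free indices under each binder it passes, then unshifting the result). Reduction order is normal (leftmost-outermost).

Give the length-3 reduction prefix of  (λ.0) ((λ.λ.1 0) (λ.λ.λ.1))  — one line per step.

Answer: after 3 steps: λ.λ.λ.1

Reduction:
  start: (λ.0) ((λ.λ.1 0) (λ.λ.λ.1))
  [1] (λ.λ.1 0) (λ.λ.λ.1)
  [2] λ.(λ.λ.λ.1) 0
  [3] λ.λ.λ.1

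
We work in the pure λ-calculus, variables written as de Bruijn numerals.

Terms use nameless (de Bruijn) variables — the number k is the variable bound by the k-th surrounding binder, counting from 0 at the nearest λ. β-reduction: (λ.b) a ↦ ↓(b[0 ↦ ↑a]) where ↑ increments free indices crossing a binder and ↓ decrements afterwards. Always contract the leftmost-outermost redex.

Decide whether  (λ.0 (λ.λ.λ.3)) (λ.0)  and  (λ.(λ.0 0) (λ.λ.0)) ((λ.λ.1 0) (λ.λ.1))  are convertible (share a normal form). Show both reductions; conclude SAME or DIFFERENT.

Answer: DIFFERENT — A ⇓ λ.λ.λ.λ.0, B ⇓ λ.0

Working:
Term A:
  start: (λ.0 (λ.λ.λ.3)) (λ.0)
  [1] (λ.0) (λ.λ.λ.λ.0)
  [2] λ.λ.λ.λ.0

Term B:
  start: (λ.(λ.0 0) (λ.λ.0)) ((λ.λ.1 0) (λ.λ.1))
  [1] (λ.0 0) (λ.λ.0)
  [2] (λ.λ.0) (λ.λ.0)
  [3] λ.0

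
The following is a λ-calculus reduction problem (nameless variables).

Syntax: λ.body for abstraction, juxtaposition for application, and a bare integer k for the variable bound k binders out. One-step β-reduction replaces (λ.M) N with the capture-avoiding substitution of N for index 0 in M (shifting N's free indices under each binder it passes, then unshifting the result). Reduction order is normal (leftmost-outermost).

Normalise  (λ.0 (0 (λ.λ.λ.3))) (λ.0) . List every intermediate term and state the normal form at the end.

  start: (λ.0 (0 (λ.λ.λ.3))) (λ.0)
  [1] (λ.0) ((λ.0) (λ.λ.λ.λ.0))
  [2] (λ.0) (λ.λ.λ.λ.0)
  [3] λ.λ.λ.λ.0

Answer: normal form = λ.λ.λ.λ.0  (in 3 steps)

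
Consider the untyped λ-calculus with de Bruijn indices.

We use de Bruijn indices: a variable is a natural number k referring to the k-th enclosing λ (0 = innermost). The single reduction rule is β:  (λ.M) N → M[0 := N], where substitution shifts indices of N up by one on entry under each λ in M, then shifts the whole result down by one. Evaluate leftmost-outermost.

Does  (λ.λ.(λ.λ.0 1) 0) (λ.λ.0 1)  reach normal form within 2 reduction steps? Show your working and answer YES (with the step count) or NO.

Answer: YES — reaches normal form λ.λ.0 1 in 2 ≤ 2 steps

Derivation:
  start: (λ.λ.(λ.λ.0 1) 0) (λ.λ.0 1)
  step 1: λ.(λ.λ.0 1) 0
  step 2: λ.λ.0 1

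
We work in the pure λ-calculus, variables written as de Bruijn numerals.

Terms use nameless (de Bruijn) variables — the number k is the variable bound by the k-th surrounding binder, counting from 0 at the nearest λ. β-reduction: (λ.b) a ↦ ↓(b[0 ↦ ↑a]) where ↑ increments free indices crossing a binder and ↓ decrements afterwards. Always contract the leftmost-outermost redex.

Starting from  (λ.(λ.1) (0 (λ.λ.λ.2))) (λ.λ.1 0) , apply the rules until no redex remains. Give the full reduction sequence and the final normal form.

Answer: normal form = λ.λ.1 0  (in 2 steps)

Working:
  start: (λ.(λ.1) (0 (λ.λ.λ.2))) (λ.λ.1 0)
  step 1: (λ.λ.λ.1 0) ((λ.λ.1 0) (λ.λ.λ.2))
  step 2: λ.λ.1 0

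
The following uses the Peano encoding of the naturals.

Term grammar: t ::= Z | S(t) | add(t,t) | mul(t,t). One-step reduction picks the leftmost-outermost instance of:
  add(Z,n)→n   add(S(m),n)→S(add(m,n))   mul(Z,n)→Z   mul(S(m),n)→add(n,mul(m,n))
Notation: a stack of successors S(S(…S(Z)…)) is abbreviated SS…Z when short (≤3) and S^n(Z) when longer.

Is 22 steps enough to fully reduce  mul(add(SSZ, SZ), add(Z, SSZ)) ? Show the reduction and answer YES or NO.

Answer: YES — reaches normal form S^6(Z) in 19 ≤ 22 steps

Reduction:
  start: mul(add(SSZ, SZ), add(Z, SSZ))
  →1  mul(S(add(SZ, SZ)), add(Z, SSZ))
  →2  add(add(Z, SSZ), mul(add(SZ, SZ), add(Z, SSZ)))
  →3  add(SSZ, mul(add(SZ, SZ), add(Z, SSZ)))
  →4  S(add(SZ, mul(add(SZ, SZ), add(Z, SSZ))))
  →5  S(S(add(Z, mul(add(SZ, SZ), add(Z, SSZ)))))
  →6  S(S(mul(add(SZ, SZ), add(Z, SSZ))))
  →7  S(S(mul(S(add(Z, SZ)), add(Z, SSZ))))
  →8  S(S(add(add(Z, SSZ), mul(add(Z, SZ), add(Z, SSZ)))))
  →9  S(S(add(SSZ, mul(add(Z, SZ), add(Z, SSZ)))))
  →10  S(S(S(add(SZ, mul(add(Z, SZ), add(Z, SSZ))))))
  →11  S(S(S(S(add(Z, mul(add(Z, SZ), add(Z, SSZ)))))))
  →12  S(S(S(S(mul(add(Z, SZ), add(Z, SSZ))))))
  →13  S(S(S(S(mul(SZ, add(Z, SSZ))))))
  →14  S(S(S(S(add(add(Z, SSZ), mul(Z, add(Z, SSZ)))))))
  →15  S(S(S(S(add(SSZ, mul(Z, add(Z, SSZ)))))))
  →16  S(S(S(S(S(add(SZ, mul(Z, add(Z, SSZ))))))))
  →17  S(S(S(S(S(S(add(Z, mul(Z, add(Z, SSZ)))))))))
  →18  S(S(S(S(S(S(mul(Z, add(Z, SSZ))))))))
  →19  S^6(Z)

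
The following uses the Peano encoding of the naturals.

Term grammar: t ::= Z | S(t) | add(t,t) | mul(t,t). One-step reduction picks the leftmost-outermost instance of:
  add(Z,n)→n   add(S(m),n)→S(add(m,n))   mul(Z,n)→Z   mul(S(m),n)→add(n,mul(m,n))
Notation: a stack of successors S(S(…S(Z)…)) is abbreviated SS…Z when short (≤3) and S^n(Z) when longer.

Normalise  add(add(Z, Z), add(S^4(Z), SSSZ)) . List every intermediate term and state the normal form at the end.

  start: add(add(Z, Z), add(S^4(Z), SSSZ))
  →1  add(Z, add(S^4(Z), SSSZ))
  →2  add(S^4(Z), SSSZ)
  →3  S(add(SSSZ, SSSZ))
  →4  S(S(add(SSZ, SSSZ)))
  →5  S(S(S(add(SZ, SSSZ))))
  →6  S(S(S(S(add(Z, SSSZ)))))
  →7  S^7(Z)

Answer: normal form = S^7(Z)  (in 7 steps)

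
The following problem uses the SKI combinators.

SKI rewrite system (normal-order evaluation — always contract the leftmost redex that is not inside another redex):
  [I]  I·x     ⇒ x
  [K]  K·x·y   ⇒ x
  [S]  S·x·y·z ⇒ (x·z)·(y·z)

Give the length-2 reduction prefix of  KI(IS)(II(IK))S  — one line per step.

  start: KI(IS)(II(IK))S
  [1] I(II(IK))S
  [2] II(IK)S

Answer: after 2 steps: II(IK)S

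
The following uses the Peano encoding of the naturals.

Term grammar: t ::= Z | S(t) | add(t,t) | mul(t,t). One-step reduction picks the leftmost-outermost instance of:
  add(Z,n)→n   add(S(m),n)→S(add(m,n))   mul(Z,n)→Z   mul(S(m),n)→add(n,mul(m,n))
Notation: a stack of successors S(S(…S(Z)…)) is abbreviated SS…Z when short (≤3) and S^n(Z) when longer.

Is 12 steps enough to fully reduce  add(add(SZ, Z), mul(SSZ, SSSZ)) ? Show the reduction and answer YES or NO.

Answer: NO — after 12 steps the term is S(S(S(S(S(S(add(SZ, mul(Z, SSSZ)))))))), not yet normal

Working:
  start: add(add(SZ, Z), mul(SSZ, SSSZ))
  →1  add(S(add(Z, Z)), mul(SSZ, SSSZ))
  →2  S(add(add(Z, Z), mul(SSZ, SSSZ)))
  →3  S(add(Z, mul(SSZ, SSSZ)))
  →4  S(mul(SSZ, SSSZ))
  →5  S(add(SSSZ, mul(SZ, SSSZ)))
  →6  S(S(add(SSZ, mul(SZ, SSSZ))))
  →7  S(S(S(add(SZ, mul(SZ, SSSZ)))))
  →8  S(S(S(S(add(Z, mul(SZ, SSSZ))))))
  →9  S(S(S(S(mul(SZ, SSSZ)))))
  →10  S(S(S(S(add(SSSZ, mul(Z, SSSZ))))))
  →11  S(S(S(S(S(add(SSZ, mul(Z, SSSZ)))))))
  →12  S(S(S(S(S(S(add(SZ, mul(Z, SSSZ))))))))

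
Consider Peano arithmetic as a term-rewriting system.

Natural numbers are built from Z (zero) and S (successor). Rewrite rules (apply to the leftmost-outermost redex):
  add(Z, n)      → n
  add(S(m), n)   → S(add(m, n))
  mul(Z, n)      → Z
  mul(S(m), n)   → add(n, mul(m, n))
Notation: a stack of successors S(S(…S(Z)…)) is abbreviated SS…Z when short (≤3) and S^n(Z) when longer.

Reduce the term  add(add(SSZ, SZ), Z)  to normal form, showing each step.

Answer: normal form = SSSZ  (in 7 steps)

Reduction:
  start: add(add(SSZ, SZ), Z)
  [1] add(S(add(SZ, SZ)), Z)
  [2] S(add(add(SZ, SZ), Z))
  [3] S(add(S(add(Z, SZ)), Z))
  [4] S(S(add(add(Z, SZ), Z)))
  [5] S(S(add(SZ, Z)))
  [6] S(S(S(add(Z, Z))))
  [7] SSSZ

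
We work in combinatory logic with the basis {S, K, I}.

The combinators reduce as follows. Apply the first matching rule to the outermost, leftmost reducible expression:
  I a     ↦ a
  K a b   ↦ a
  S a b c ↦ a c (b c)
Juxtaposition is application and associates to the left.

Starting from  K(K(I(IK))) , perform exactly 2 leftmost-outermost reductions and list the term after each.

  start: K(K(I(IK)))
  →1  K(K(IK))
  →2  K(KK)

Answer: after 2 steps: K(KK)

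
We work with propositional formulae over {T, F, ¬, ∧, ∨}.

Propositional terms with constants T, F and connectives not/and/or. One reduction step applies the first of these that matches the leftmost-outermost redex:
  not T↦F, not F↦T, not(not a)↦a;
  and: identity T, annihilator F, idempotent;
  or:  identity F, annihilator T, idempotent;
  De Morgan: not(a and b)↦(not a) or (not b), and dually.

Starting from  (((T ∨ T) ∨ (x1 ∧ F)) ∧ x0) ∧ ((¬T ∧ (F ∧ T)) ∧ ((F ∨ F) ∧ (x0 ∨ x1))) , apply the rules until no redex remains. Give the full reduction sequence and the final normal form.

  start: (((T ∨ T) ∨ (x1 ∧ F)) ∧ x0) ∧ ((¬T ∧ (F ∧ T)) ∧ ((F ∨ F) ∧ (x0 ∨ x1)))
  →1  ((T ∨ (x1 ∧ F)) ∧ x0) ∧ ((¬T ∧ (F ∧ T)) ∧ ((F ∨ F) ∧ (x0 ∨ x1)))
  →2  (T ∧ x0) ∧ ((¬T ∧ (F ∧ T)) ∧ ((F ∨ F) ∧ (x0 ∨ x1)))
  →3  x0 ∧ ((¬T ∧ (F ∧ T)) ∧ ((F ∨ F) ∧ (x0 ∨ x1)))
  →4  x0 ∧ ((F ∧ (F ∧ T)) ∧ ((F ∨ F) ∧ (x0 ∨ x1)))
  →5  x0 ∧ (F ∧ ((F ∨ F) ∧ (x0 ∨ x1)))
  →6  x0 ∧ F
  →7  F

Answer: normal form = F  (in 7 steps)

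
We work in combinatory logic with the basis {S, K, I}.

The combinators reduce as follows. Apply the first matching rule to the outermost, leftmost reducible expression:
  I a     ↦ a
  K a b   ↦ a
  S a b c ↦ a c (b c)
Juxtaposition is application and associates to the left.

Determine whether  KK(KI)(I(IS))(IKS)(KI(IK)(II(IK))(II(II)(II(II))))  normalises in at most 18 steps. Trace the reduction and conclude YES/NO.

  start: KK(KI)(I(IS))(IKS)(KI(IK)(II(IK))(II(II)(II(II))))
  [1] K(I(IS))(IKS)(KI(IK)(II(IK))(II(II)(II(II))))
  [2] I(IS)(KI(IK)(II(IK))(II(II)(II(II))))
  [3] IS(KI(IK)(II(IK))(II(II)(II(II))))
  [4] S(KI(IK)(II(IK))(II(II)(II(II))))
  [5] S(I(II(IK))(II(II)(II(II))))
  [6] S(II(IK)(II(II)(II(II))))
  [7] S(I(IK)(II(II)(II(II))))
  [8] S(IK(II(II)(II(II))))
  [9] S(K(II(II)(II(II))))
  [10] S(K(I(II)(II(II))))
  [11] S(K(II(II(II))))
  [12] S(K(I(II(II))))
  [13] S(K(II(II)))
  [14] S(K(I(II)))
  [15] S(K(II))
  [16] S(KI)

Answer: YES — reaches normal form S(KI) in 16 ≤ 18 steps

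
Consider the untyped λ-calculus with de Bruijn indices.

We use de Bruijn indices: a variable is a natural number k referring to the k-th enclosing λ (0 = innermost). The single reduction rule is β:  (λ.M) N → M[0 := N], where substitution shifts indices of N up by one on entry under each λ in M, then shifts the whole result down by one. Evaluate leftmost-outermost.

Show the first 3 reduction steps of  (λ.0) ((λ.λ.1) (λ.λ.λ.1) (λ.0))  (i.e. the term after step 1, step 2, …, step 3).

Answer: after 3 steps: λ.λ.λ.1

Derivation:
  start: (λ.0) ((λ.λ.1) (λ.λ.λ.1) (λ.0))
  step 1: (λ.λ.1) (λ.λ.λ.1) (λ.0)
  step 2: (λ.λ.λ.λ.1) (λ.0)
  step 3: λ.λ.λ.1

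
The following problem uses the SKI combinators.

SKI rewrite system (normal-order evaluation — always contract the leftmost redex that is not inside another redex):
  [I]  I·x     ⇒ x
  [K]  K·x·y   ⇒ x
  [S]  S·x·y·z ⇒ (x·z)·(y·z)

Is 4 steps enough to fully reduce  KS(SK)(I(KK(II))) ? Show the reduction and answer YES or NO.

Answer: YES — reaches normal form SK in 3 ≤ 4 steps

Reduction:
  start: KS(SK)(I(KK(II)))
  →1  S(I(KK(II)))
  →2  S(KK(II))
  →3  SK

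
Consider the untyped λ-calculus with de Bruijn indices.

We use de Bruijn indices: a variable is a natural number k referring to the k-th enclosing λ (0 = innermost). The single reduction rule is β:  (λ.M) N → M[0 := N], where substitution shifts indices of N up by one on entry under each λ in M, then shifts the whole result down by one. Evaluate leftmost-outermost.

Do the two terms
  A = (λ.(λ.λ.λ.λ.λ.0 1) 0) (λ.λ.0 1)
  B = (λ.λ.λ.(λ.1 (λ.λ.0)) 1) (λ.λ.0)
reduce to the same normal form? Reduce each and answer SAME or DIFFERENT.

Term A:
  start: (λ.(λ.λ.λ.λ.λ.0 1) 0) (λ.λ.0 1)
  step 1: (λ.λ.λ.λ.λ.0 1) (λ.λ.0 1)
  step 2: λ.λ.λ.λ.0 1

Term B:
  start: (λ.λ.λ.(λ.1 (λ.λ.0)) 1) (λ.λ.0)
  step 1: λ.λ.(λ.1 (λ.λ.0)) 1
  step 2: λ.λ.0 (λ.λ.0)

Answer: DIFFERENT — A ⇓ λ.λ.λ.λ.0 1, B ⇓ λ.λ.0 (λ.λ.0)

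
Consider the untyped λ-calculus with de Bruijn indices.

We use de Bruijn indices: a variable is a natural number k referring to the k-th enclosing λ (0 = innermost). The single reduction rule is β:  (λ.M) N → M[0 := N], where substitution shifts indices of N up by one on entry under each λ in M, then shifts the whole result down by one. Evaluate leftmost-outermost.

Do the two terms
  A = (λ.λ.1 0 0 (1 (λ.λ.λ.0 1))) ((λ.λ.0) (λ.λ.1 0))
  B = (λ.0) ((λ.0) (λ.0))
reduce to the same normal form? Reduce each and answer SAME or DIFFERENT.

Answer: DIFFERENT — A ⇓ λ.0 0 (λ.λ.λ.0 1), B ⇓ λ.0

Derivation:
Term A:
  start: (λ.λ.1 0 0 (1 (λ.λ.λ.0 1))) ((λ.λ.0) (λ.λ.1 0))
  step 1: λ.(λ.λ.0) (λ.λ.1 0) 0 0 ((λ.λ.0) (λ.λ.1 0) (λ.λ.λ.0 1))
  step 2: λ.(λ.0) 0 0 ((λ.λ.0) (λ.λ.1 0) (λ.λ.λ.0 1))
  step 3: λ.0 0 ((λ.λ.0) (λ.λ.1 0) (λ.λ.λ.0 1))
  step 4: λ.0 0 ((λ.0) (λ.λ.λ.0 1))
  step 5: λ.0 0 (λ.λ.λ.0 1)

Term B:
  start: (λ.0) ((λ.0) (λ.0))
  step 1: (λ.0) (λ.0)
  step 2: λ.0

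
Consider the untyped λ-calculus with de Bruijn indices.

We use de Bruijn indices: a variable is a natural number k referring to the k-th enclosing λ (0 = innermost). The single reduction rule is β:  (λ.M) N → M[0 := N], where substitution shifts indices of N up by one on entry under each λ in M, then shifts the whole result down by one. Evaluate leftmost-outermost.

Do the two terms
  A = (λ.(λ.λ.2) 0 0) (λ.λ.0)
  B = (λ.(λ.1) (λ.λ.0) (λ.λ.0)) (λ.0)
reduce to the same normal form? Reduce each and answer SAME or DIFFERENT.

Term A:
  start: (λ.(λ.λ.2) 0 0) (λ.λ.0)
  step 1: (λ.λ.λ.λ.0) (λ.λ.0) (λ.λ.0)
  step 2: (λ.λ.λ.0) (λ.λ.0)
  step 3: λ.λ.0

Term B:
  start: (λ.(λ.1) (λ.λ.0) (λ.λ.0)) (λ.0)
  step 1: (λ.λ.0) (λ.λ.0) (λ.λ.0)
  step 2: (λ.0) (λ.λ.0)
  step 3: λ.λ.0

Answer: SAME — A ⇓ λ.λ.0, B ⇓ λ.λ.0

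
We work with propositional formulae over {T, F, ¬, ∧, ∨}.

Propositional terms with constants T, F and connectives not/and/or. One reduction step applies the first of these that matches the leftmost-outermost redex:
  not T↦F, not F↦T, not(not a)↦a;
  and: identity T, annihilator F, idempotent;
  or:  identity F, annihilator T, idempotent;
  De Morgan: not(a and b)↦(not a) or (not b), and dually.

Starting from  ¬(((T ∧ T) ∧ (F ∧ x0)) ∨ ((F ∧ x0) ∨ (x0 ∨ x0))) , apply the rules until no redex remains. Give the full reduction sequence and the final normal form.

Answer: normal form = ¬x0  (in 17 steps)

Reduction:
  start: ¬(((T ∧ T) ∧ (F ∧ x0)) ∨ ((F ∧ x0) ∨ (x0 ∨ x0)))
  [1] ¬((T ∧ T) ∧ (F ∧ x0)) ∧ ¬((F ∧ x0) ∨ (x0 ∨ x0))
  [2] (¬(T ∧ T) ∨ ¬(F ∧ x0)) ∧ ¬((F ∧ x0) ∨ (x0 ∨ x0))
  [3] ((¬T ∨ ¬T) ∨ ¬(F ∧ x0)) ∧ ¬((F ∧ x0) ∨ (x0 ∨ x0))
  [4] (¬T ∨ ¬(F ∧ x0)) ∧ ¬((F ∧ x0) ∨ (x0 ∨ x0))
  [5] (F ∨ ¬(F ∧ x0)) ∧ ¬((F ∧ x0) ∨ (x0 ∨ x0))
  [6] ¬(F ∧ x0) ∧ ¬((F ∧ x0) ∨ (x0 ∨ x0))
  [7] (¬F ∨ ¬x0) ∧ ¬((F ∧ x0) ∨ (x0 ∨ x0))
  [8] (T ∨ ¬x0) ∧ ¬((F ∧ x0) ∨ (x0 ∨ x0))
  [9] T ∧ ¬((F ∧ x0) ∨ (x0 ∨ x0))
  [10] ¬((F ∧ x0) ∨ (x0 ∨ x0))
  [11] ¬(F ∧ x0) ∧ ¬(x0 ∨ x0)
  [12] (¬F ∨ ¬x0) ∧ ¬(x0 ∨ x0)
  [13] (T ∨ ¬x0) ∧ ¬(x0 ∨ x0)
  [14] T ∧ ¬(x0 ∨ x0)
  [15] ¬(x0 ∨ x0)
  [16] ¬x0 ∧ ¬x0
  [17] ¬x0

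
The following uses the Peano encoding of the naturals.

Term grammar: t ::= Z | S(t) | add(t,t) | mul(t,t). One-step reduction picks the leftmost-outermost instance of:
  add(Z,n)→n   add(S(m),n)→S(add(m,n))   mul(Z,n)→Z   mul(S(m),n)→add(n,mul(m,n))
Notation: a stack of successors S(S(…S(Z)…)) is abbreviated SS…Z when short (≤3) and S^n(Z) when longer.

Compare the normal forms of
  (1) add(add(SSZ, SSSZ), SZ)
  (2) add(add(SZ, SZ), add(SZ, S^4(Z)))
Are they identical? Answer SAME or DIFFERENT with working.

Term A:
  start: add(add(SSZ, SSSZ), SZ)
  →1  add(S(add(SZ, SSSZ)), SZ)
  →2  S(add(add(SZ, SSSZ), SZ))
  →3  S(add(S(add(Z, SSSZ)), SZ))
  →4  S(S(add(add(Z, SSSZ), SZ)))
  →5  S(S(add(SSSZ, SZ)))
  →6  S(S(S(add(SSZ, SZ))))
  →7  S(S(S(S(add(SZ, SZ)))))
  →8  S(S(S(S(S(add(Z, SZ))))))
  →9  S^6(Z)

Term B:
  start: add(add(SZ, SZ), add(SZ, S^4(Z)))
  →1  add(S(add(Z, SZ)), add(SZ, S^4(Z)))
  →2  S(add(add(Z, SZ), add(SZ, S^4(Z))))
  →3  S(add(SZ, add(SZ, S^4(Z))))
  →4  S(S(add(Z, add(SZ, S^4(Z)))))
  →5  S(S(add(SZ, S^4(Z))))
  →6  S(S(S(add(Z, S^4(Z)))))
  →7  S^7(Z)

Answer: DIFFERENT — A ⇓ S^6(Z), B ⇓ S^7(Z)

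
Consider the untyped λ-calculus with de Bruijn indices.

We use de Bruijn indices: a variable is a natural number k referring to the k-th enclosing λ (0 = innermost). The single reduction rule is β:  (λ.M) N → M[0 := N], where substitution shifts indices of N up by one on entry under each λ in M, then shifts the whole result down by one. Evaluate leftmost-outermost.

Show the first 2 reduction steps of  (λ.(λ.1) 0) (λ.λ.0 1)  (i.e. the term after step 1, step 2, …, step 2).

  start: (λ.(λ.1) 0) (λ.λ.0 1)
  [1] (λ.λ.λ.0 1) (λ.λ.0 1)
  [2] λ.λ.0 1

Answer: after 2 steps: λ.λ.0 1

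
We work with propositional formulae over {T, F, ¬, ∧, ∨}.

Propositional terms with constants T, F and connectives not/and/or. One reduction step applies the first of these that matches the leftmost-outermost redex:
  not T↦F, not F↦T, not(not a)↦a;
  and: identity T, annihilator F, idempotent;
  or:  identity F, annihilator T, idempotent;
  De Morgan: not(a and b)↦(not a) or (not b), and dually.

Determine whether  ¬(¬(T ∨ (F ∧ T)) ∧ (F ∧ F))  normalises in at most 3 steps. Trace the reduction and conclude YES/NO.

Answer: NO — after 3 steps the term is T ∨ ¬(F ∧ F), not yet normal

Reduction:
  start: ¬(¬(T ∨ (F ∧ T)) ∧ (F ∧ F))
  →1  ¬¬(T ∨ (F ∧ T)) ∨ ¬(F ∧ F)
  →2  (T ∨ (F ∧ T)) ∨ ¬(F ∧ F)
  →3  T ∨ ¬(F ∧ F)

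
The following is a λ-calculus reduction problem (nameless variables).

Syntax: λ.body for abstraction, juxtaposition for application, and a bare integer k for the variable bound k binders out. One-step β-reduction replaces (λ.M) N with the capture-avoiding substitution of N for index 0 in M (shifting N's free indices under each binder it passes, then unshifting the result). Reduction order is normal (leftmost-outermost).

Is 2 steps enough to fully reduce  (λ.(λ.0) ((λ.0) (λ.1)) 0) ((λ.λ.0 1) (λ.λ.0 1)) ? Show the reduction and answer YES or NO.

  start: (λ.(λ.0) ((λ.0) (λ.1)) 0) ((λ.λ.0 1) (λ.λ.0 1))
  →1  (λ.0) ((λ.0) (λ.(λ.λ.0 1) (λ.λ.0 1))) ((λ.λ.0 1) (λ.λ.0 1))
  →2  (λ.0) (λ.(λ.λ.0 1) (λ.λ.0 1)) ((λ.λ.0 1) (λ.λ.0 1))

Answer: NO — after 2 steps the term is (λ.0) (λ.(λ.λ.0 1) (λ.λ.0 1)) ((λ.λ.0 1) (λ.λ.0 1)), not yet normal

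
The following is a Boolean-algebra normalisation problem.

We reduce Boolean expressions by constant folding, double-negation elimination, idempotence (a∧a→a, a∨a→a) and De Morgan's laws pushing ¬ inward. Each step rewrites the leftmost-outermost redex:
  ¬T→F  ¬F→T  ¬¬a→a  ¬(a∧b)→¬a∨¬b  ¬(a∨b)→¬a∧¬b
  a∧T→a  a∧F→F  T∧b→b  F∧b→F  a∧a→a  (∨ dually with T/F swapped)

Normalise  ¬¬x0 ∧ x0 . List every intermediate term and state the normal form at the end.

Answer: normal form = x0  (in 2 steps)

Reduction:
  start: ¬¬x0 ∧ x0
  [1] x0 ∧ x0
  [2] x0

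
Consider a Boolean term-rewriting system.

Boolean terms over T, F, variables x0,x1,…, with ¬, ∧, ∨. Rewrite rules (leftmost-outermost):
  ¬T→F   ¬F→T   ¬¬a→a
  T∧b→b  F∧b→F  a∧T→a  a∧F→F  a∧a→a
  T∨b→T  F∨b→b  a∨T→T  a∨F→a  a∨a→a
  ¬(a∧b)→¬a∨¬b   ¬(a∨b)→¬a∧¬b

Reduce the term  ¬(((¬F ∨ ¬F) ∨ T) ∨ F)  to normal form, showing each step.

Answer: normal form = F  (in 7 steps)

Working:
  start: ¬(((¬F ∨ ¬F) ∨ T) ∨ F)
  step 1: ¬((¬F ∨ ¬F) ∨ T) ∧ ¬F
  step 2: (¬(¬F ∨ ¬F) ∧ ¬T) ∧ ¬F
  step 3: ((¬¬F ∧ ¬¬F) ∧ ¬T) ∧ ¬F
  step 4: (¬¬F ∧ ¬T) ∧ ¬F
  step 5: (F ∧ ¬T) ∧ ¬F
  step 6: F ∧ ¬F
  step 7: F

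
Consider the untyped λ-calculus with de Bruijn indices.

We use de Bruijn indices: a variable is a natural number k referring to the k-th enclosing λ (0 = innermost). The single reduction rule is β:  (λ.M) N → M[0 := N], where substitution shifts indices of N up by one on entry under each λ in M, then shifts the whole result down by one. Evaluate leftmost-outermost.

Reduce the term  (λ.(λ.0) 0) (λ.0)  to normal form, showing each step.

  start: (λ.(λ.0) 0) (λ.0)
  →1  (λ.0) (λ.0)
  →2  λ.0

Answer: normal form = λ.0  (in 2 steps)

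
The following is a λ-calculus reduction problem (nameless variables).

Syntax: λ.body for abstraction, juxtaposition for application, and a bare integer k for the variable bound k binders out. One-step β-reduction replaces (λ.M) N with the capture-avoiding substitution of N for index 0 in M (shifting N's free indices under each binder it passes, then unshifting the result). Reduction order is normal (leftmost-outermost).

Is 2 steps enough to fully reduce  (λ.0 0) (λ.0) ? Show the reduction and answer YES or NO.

Answer: YES — reaches normal form λ.0 in 2 ≤ 2 steps

Working:
  start: (λ.0 0) (λ.0)
  →1  (λ.0) (λ.0)
  →2  λ.0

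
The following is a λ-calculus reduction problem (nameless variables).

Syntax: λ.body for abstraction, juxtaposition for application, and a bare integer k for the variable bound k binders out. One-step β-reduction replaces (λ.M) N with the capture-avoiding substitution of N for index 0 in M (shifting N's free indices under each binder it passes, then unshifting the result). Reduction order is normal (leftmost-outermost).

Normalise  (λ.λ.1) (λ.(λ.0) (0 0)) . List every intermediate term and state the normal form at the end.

  start: (λ.λ.1) (λ.(λ.0) (0 0))
  [1] λ.λ.(λ.0) (0 0)
  [2] λ.λ.0 0

Answer: normal form = λ.λ.0 0  (in 2 steps)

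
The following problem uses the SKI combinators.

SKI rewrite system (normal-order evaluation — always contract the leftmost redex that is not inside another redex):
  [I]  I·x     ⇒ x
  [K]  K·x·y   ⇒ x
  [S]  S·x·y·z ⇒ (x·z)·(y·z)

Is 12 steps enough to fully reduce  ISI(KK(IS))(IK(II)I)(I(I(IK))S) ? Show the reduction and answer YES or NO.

  start: ISI(KK(IS))(IK(II)I)(I(I(IK))S)
  →1  SI(KK(IS))(IK(II)I)(I(I(IK))S)
  →2  I(IK(II)I)(KK(IS)(IK(II)I))(I(I(IK))S)
  →3  IK(II)I(KK(IS)(IK(II)I))(I(I(IK))S)
  →4  K(II)I(KK(IS)(IK(II)I))(I(I(IK))S)
  →5  II(KK(IS)(IK(II)I))(I(I(IK))S)
  →6  I(KK(IS)(IK(II)I))(I(I(IK))S)
  →7  KK(IS)(IK(II)I)(I(I(IK))S)
  →8  K(IK(II)I)(I(I(IK))S)
  →9  IK(II)I
  →10  K(II)I
  →11  II
  →12  I

Answer: YES — reaches normal form I in 12 ≤ 12 steps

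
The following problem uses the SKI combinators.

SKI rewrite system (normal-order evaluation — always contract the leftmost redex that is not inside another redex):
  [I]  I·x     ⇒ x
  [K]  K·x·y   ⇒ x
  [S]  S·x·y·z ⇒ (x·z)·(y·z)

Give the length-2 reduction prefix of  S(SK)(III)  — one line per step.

  start: S(SK)(III)
  →1  S(SK)(II)
  →2  S(SK)I

Answer: after 2 steps: S(SK)I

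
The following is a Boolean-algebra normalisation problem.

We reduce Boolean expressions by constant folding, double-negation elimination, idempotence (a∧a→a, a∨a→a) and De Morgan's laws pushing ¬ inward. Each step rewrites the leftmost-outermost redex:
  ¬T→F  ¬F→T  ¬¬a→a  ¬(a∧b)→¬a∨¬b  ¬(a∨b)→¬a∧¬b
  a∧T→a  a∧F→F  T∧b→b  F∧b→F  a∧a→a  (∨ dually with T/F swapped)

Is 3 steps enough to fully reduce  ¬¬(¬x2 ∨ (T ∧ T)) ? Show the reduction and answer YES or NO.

Answer: YES — reaches normal form T in 3 ≤ 3 steps

Working:
  start: ¬¬(¬x2 ∨ (T ∧ T))
  step 1: ¬x2 ∨ (T ∧ T)
  step 2: ¬x2 ∨ T
  step 3: T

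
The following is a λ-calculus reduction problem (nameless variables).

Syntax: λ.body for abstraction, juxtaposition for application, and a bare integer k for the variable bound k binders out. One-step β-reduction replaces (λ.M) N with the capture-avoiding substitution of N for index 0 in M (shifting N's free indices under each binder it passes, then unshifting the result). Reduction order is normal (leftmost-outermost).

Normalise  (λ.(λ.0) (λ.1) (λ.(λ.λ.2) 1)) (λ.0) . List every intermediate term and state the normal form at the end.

  start: (λ.(λ.0) (λ.1) (λ.(λ.λ.2) 1)) (λ.0)
  →1  (λ.0) (λ.λ.0) (λ.(λ.λ.2) (λ.0))
  →2  (λ.λ.0) (λ.(λ.λ.2) (λ.0))
  →3  λ.0

Answer: normal form = λ.0  (in 3 steps)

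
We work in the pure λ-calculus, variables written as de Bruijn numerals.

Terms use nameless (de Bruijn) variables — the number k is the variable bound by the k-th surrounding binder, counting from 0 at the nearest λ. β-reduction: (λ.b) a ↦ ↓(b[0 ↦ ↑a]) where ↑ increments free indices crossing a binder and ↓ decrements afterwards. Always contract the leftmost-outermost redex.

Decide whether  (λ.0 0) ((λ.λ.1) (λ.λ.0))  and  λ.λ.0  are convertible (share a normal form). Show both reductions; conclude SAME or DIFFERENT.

Answer: SAME — A ⇓ λ.λ.0, B ⇓ λ.λ.0

Derivation:
Term A:
  start: (λ.0 0) ((λ.λ.1) (λ.λ.0))
  [1] (λ.λ.1) (λ.λ.0) ((λ.λ.1) (λ.λ.0))
  [2] (λ.λ.λ.0) ((λ.λ.1) (λ.λ.0))
  [3] λ.λ.0

Term B:
  start: λ.λ.0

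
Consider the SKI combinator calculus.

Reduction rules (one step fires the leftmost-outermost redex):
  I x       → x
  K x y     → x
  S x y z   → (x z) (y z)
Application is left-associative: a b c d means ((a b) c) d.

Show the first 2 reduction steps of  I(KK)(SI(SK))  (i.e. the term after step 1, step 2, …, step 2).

  start: I(KK)(SI(SK))
  →1  KK(SI(SK))
  →2  K

Answer: after 2 steps: K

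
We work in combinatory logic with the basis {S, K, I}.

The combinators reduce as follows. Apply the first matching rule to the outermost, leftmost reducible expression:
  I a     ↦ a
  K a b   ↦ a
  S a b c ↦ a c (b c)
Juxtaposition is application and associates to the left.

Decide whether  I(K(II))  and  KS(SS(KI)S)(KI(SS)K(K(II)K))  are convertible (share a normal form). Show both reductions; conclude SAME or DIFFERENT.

Term A:
  start: I(K(II))
  →1  K(II)
  →2  KI

Term B:
  start: KS(SS(KI)S)(KI(SS)K(K(II)K))
  →1  S(KI(SS)K(K(II)K))
  →2  S(IK(K(II)K))
  →3  S(K(K(II)K))
  →4  S(K(II))
  →5  S(KI)

Answer: DIFFERENT — A ⇓ KI, B ⇓ S(KI)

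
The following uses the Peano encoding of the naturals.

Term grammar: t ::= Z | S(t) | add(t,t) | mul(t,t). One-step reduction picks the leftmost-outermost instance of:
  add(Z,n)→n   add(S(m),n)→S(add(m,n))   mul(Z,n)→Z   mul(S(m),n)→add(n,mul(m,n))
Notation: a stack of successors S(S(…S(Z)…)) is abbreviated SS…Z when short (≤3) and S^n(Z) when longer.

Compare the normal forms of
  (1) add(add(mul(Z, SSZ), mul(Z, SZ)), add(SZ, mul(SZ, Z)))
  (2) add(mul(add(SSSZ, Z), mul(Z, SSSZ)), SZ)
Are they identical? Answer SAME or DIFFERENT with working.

Answer: SAME — A ⇓ SZ, B ⇓ SZ

Working:
Term A:
  start: add(add(mul(Z, SSZ), mul(Z, SZ)), add(SZ, mul(SZ, Z)))
  →1  add(add(Z, mul(Z, SZ)), add(SZ, mul(SZ, Z)))
  →2  add(mul(Z, SZ), add(SZ, mul(SZ, Z)))
  →3  add(Z, add(SZ, mul(SZ, Z)))
  →4  add(SZ, mul(SZ, Z))
  →5  S(add(Z, mul(SZ, Z)))
  →6  S(mul(SZ, Z))
  →7  S(add(Z, mul(Z, Z)))
  →8  S(mul(Z, Z))
  →9  SZ

Term B:
  start: add(mul(add(SSSZ, Z), mul(Z, SSSZ)), SZ)
  →1  add(mul(S(add(SSZ, Z)), mul(Z, SSSZ)), SZ)
  →2  add(add(mul(Z, SSSZ), mul(add(SSZ, Z), mul(Z, SSSZ))), SZ)
  →3  add(add(Z, mul(add(SSZ, Z), mul(Z, SSSZ))), SZ)
  →4  add(mul(add(SSZ, Z), mul(Z, SSSZ)), SZ)
  →5  add(mul(S(add(SZ, Z)), mul(Z, SSSZ)), SZ)
  →6  add(add(mul(Z, SSSZ), mul(add(SZ, Z), mul(Z, SSSZ))), SZ)
  →7  add(add(Z, mul(add(SZ, Z), mul(Z, SSSZ))), SZ)
  →8  add(mul(add(SZ, Z), mul(Z, SSSZ)), SZ)
  →9  add(mul(S(add(Z, Z)), mul(Z, SSSZ)), SZ)
  →10  add(add(mul(Z, SSSZ), mul(add(Z, Z), mul(Z, SSSZ))), SZ)
  →11  add(add(Z, mul(add(Z, Z), mul(Z, SSSZ))), SZ)
  →12  add(mul(add(Z, Z), mul(Z, SSSZ)), SZ)
  →13  add(mul(Z, mul(Z, SSSZ)), SZ)
  →14  add(Z, SZ)
  →15  SZ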